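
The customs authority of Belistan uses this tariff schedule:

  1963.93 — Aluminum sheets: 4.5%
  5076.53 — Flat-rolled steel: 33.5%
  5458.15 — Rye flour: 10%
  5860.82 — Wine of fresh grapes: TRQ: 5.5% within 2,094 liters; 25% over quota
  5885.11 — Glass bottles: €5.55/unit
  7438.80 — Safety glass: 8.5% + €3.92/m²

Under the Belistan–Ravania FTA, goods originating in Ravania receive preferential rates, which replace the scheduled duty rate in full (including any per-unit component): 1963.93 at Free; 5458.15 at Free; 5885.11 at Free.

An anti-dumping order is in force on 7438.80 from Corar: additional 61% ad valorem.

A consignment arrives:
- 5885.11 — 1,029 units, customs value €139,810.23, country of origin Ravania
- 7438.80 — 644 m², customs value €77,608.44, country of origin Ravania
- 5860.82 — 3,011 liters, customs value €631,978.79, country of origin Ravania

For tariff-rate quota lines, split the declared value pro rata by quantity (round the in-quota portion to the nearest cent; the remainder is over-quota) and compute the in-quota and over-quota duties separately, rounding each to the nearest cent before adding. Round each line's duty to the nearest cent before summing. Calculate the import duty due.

€81,411.51

Line 1 (5885.11, Ravania, 1,029 units, €139,810.23):
Base rate for 5885.11 is €5.55/unit.
Origin Ravania qualifies under the Belistan–Ravania agreement and 5885.11 is covered: preferential rate Free applies instead.
Duty = €139,810.23 × 0% = €0.00.
Line 2 (7438.80, Ravania, 644 m², €77,608.44):
Base rate for 7438.80 is 8.5% + €3.92/m².
Origin Ravania is the FTA partner but 7438.80 is not on the preference list; base rate stands.
The additional-duty order on 7438.80 targets Corar, not Ravania; it does not apply.
Duty = €77,608.44 × 8.5% + 644 × €3.92 = €9,121.20.
Line 3 (5860.82, Ravania, 3,011 liters, €631,978.79):
Code 5860.82 is under a tariff-rate quota (threshold 2,094 liters). In-quota: 2,094 liters at 5.5%; over-quota: 917 liters at 25%.
Pro-rata value split: in-quota = €631,978.79 × 2,094/3,011 = €439,509.66; over-quota = €631,978.79 − €439,509.66 = €192,469.13.
In-quota duty = €439,509.66 × 5.5% = €24,173.03. Over-quota duty = €192,469.13 × 25% = €48,117.28.
Line duty = €24,173.03 + €48,117.28 = €72,290.31.
Total = €0.00 + €9,121.20 + €72,290.31 = €81,411.51.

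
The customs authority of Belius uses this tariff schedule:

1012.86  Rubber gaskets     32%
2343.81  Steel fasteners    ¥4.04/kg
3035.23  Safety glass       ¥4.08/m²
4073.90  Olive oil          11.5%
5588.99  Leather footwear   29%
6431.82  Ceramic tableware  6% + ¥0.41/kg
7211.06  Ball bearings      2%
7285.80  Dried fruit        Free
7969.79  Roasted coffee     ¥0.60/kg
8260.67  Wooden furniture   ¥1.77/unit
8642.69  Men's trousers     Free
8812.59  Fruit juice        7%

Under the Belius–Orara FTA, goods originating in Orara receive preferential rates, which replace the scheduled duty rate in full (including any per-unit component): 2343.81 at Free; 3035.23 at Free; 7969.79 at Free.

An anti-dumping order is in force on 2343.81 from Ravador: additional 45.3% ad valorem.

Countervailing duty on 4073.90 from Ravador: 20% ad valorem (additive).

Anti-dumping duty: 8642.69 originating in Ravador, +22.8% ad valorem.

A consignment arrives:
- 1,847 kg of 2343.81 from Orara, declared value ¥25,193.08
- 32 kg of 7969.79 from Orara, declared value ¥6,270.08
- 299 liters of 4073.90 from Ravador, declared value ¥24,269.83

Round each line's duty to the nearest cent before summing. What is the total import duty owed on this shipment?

Line 1 (2343.81, Orara, 1,847 kg, ¥25,193.08):
Base rate for 2343.81 is ¥4.04/kg.
Origin Orara qualifies under the Belius–Orara agreement and 2343.81 is covered: preferential rate Free applies instead.
The additional-duty order on 2343.81 targets Ravador, not Orara; it does not apply.
Duty = ¥25,193.08 × 0% = ¥0.00.
Line 2 (7969.79, Orara, 32 kg, ¥6,270.08):
Base rate for 7969.79 is ¥0.60/kg.
Origin Orara qualifies under the Belius–Orara agreement and 7969.79 is covered: preferential rate Free applies instead.
Duty = ¥6,270.08 × 0% = ¥0.00.
Line 3 (4073.90, Ravador, 299 liters, ¥24,269.83):
Base rate for 4073.90 is 11.5%.
Additional duty on 4073.90 from Ravador: +20%. Applied ad valorem rate: 11.5% + 20% = 31.5%.
Duty = ¥24,269.83 × 31.5% = ¥7,645.00.
Total = ¥0.00 + ¥0.00 + ¥7,645.00 = ¥7,645.00.

¥7,645.00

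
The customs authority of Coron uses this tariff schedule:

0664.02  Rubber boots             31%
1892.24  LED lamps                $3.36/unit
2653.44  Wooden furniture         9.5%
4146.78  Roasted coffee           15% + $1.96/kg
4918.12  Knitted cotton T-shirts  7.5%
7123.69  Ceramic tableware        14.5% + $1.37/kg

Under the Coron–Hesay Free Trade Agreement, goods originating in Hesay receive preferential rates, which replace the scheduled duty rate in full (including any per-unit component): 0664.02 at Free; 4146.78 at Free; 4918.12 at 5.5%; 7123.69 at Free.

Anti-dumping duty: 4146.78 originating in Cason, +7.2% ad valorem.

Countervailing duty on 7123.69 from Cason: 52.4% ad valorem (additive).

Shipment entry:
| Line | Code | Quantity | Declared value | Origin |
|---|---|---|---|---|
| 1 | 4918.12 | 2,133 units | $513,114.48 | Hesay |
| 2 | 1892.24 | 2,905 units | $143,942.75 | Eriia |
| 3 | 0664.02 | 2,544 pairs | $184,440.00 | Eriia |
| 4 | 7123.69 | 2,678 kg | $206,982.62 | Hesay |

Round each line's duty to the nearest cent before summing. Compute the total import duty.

$95,158.50

Line 1 (4918.12, Hesay, 2,133 units, $513,114.48):
Base rate for 4918.12 is 7.5%.
Origin Hesay qualifies under the Coron–Hesay agreement and 4918.12 is covered: preferential rate 5.5% applies instead.
Duty = $513,114.48 × 5.5% = $28,221.30.
Line 2 (1892.24, Eriia, 2,905 units, $143,942.75):
Base rate for 1892.24 is $3.36/unit.
Duty = 2,905 × $3.36 = $9,760.80.
Line 3 (0664.02, Eriia, 2,544 pairs, $184,440.00):
Base rate for 0664.02 is 31%.
0664.02 has an FTA preferential rate, but origin Eriia is not Hesay; base rate stands.
Duty = $184,440.00 × 31% = $57,176.40.
Line 4 (7123.69, Hesay, 2,678 kg, $206,982.62):
Base rate for 7123.69 is 14.5% + $1.37/kg.
Origin Hesay qualifies under the Coron–Hesay agreement and 7123.69 is covered: preferential rate Free applies instead.
The additional-duty order on 7123.69 targets Cason, not Hesay; it does not apply.
Duty = $206,982.62 × 0% = $0.00.
Total = $28,221.30 + $9,760.80 + $57,176.40 + $0.00 = $95,158.50.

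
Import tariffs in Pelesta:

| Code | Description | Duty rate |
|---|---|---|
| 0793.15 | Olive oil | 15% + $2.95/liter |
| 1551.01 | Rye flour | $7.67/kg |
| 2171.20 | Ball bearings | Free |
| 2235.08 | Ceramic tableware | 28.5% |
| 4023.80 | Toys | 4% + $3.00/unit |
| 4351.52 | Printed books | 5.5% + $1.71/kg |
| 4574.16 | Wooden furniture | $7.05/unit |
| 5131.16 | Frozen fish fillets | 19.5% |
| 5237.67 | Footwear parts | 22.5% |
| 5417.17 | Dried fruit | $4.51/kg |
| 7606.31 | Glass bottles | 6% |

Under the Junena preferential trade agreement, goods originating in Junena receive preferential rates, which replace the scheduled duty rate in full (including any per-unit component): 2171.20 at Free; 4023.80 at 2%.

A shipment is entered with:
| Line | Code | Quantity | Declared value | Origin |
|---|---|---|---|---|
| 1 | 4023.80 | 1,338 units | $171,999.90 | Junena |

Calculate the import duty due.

Line 1 (4023.80, Junena, 1,338 units, $171,999.90):
Base rate for 4023.80 is 4% + $3.00/unit.
Origin Junena qualifies under the Pelesta–Junena agreement and 4023.80 is covered: preferential rate 2% applies instead.
Duty = $171,999.90 × 2% = $3,440.00.

$3,440.00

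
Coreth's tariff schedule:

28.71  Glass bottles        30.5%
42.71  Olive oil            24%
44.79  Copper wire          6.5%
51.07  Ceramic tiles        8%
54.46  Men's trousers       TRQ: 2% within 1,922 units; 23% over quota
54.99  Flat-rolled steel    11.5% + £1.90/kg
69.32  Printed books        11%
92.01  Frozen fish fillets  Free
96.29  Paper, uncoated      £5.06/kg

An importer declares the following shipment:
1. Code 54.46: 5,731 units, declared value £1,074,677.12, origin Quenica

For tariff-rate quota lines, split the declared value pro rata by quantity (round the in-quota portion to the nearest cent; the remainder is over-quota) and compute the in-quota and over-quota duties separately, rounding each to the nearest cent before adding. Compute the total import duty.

£171,488.92

Line 1 (54.46, Quenica, 5,731 units, £1,074,677.12):
Code 54.46 is under a tariff-rate quota (threshold 1,922 units). In-quota: 1,922 units at 2%; over-quota: 3,809 units at 23%.
Pro-rata value split: in-quota = £1,074,677.12 × 1,922/5,731 = £360,413.44; over-quota = £1,074,677.12 − £360,413.44 = £714,263.68.
In-quota duty = £360,413.44 × 2% = £7,208.27. Over-quota duty = £714,263.68 × 23% = £164,280.65.
Line duty = £7,208.27 + £164,280.65 = £171,488.92.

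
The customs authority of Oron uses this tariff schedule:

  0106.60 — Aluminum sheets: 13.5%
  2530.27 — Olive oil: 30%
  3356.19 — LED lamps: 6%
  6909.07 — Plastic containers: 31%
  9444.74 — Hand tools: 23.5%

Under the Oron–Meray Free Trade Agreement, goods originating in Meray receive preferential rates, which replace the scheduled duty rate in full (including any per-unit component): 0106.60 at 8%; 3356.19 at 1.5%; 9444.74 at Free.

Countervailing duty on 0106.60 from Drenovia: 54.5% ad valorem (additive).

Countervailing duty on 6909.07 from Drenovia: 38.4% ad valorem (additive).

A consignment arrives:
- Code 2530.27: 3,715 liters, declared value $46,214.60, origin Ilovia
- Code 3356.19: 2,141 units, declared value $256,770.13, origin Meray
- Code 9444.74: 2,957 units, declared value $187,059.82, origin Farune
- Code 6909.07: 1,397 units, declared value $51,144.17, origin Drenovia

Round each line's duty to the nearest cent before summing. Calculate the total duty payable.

$97,169.04

Line 1 (2530.27, Ilovia, 3,715 liters, $46,214.60):
Base rate for 2530.27 is 30%.
Duty = $46,214.60 × 30% = $13,864.38.
Line 2 (3356.19, Meray, 2,141 units, $256,770.13):
Base rate for 3356.19 is 6%.
Origin Meray qualifies under the Oron–Meray agreement and 3356.19 is covered: preferential rate 1.5% applies instead.
Duty = $256,770.13 × 1.5% = $3,851.55.
Line 3 (9444.74, Farune, 2,957 units, $187,059.82):
Base rate for 9444.74 is 23.5%.
9444.74 has an FTA preferential rate, but origin Farune is not Meray; base rate stands.
Duty = $187,059.82 × 23.5% = $43,959.06.
Line 4 (6909.07, Drenovia, 1,397 units, $51,144.17):
Base rate for 6909.07 is 31%.
Additional duty on 6909.07 from Drenovia: +38.4%. Applied ad valorem rate: 31% + 38.4% = 69.4%.
Duty = $51,144.17 × 69.4% = $35,494.05.
Total = $13,864.38 + $3,851.55 + $43,959.06 + $35,494.05 = $97,169.04.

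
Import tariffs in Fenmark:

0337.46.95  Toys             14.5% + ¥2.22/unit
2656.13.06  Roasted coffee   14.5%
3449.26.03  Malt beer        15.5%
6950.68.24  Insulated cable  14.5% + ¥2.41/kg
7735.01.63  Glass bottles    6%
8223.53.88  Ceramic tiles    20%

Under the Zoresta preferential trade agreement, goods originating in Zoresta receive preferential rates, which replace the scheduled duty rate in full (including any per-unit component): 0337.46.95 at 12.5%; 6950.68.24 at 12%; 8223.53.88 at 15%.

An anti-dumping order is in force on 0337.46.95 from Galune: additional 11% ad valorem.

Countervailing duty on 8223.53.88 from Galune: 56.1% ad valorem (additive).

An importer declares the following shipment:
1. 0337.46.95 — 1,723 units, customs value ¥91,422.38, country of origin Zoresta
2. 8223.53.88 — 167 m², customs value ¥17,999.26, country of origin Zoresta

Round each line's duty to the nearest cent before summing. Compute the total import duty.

Line 1 (0337.46.95, Zoresta, 1,723 units, ¥91,422.38):
Base rate for 0337.46.95 is 14.5% + ¥2.22/unit.
Origin Zoresta qualifies under the Fenmark–Zoresta agreement and 0337.46.95 is covered: preferential rate 12.5% applies instead.
The additional-duty order on 0337.46.95 targets Galune, not Zoresta; it does not apply.
Duty = ¥91,422.38 × 12.5% = ¥11,427.80.
Line 2 (8223.53.88, Zoresta, 167 m², ¥17,999.26):
Base rate for 8223.53.88 is 20%.
Origin Zoresta qualifies under the Fenmark–Zoresta agreement and 8223.53.88 is covered: preferential rate 15% applies instead.
The additional-duty order on 8223.53.88 targets Galune, not Zoresta; it does not apply.
Duty = ¥17,999.26 × 15% = ¥2,699.89.
Total = ¥11,427.80 + ¥2,699.89 = ¥14,127.69.

¥14,127.69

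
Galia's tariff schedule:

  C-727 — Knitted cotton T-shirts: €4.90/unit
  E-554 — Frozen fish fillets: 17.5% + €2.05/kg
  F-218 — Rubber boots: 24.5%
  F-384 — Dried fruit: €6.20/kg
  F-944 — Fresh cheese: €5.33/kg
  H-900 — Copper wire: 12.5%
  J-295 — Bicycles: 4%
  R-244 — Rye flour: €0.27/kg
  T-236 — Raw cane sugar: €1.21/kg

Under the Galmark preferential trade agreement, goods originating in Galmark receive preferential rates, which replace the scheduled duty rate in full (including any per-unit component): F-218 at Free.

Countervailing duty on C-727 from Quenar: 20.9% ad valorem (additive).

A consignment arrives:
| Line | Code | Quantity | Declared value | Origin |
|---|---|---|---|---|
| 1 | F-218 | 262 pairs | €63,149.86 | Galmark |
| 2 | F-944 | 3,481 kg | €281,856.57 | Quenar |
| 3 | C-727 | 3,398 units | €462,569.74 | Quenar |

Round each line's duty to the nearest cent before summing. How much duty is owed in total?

Line 1 (F-218, Galmark, 262 pairs, €63,149.86):
Base rate for F-218 is 24.5%.
Origin Galmark qualifies under the Galia–Galmark agreement and F-218 is covered: preferential rate Free applies instead.
Duty = €63,149.86 × 0% = €0.00.
Line 2 (F-944, Quenar, 3,481 kg, €281,856.57):
Base rate for F-944 is €5.33/kg.
Duty = 3,481 × €5.33 = €18,553.73.
Line 3 (C-727, Quenar, 3,398 units, €462,569.74):
Base rate for C-727 is €4.90/unit.
Additional duty on C-727 from Quenar: +20.9% ad valorem. Applied ad valorem rate = 20.9%.
Duty = €462,569.74 × 20.9% + 3,398 × €4.90 = €113,327.28.
Total = €0.00 + €18,553.73 + €113,327.28 = €131,881.01.

€131,881.01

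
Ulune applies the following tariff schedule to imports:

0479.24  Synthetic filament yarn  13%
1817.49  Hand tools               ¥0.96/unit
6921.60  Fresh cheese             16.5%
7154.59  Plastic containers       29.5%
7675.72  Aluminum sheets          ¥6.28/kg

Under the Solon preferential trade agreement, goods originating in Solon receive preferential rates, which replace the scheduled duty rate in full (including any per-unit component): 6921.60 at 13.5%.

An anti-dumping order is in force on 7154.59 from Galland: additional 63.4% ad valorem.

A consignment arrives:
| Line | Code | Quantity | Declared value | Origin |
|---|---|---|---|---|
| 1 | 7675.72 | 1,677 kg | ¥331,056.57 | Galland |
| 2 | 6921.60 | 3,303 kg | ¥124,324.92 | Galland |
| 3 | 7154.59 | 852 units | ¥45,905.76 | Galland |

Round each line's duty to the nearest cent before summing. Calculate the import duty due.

¥73,691.62

Line 1 (7675.72, Galland, 1,677 kg, ¥331,056.57):
Base rate for 7675.72 is ¥6.28/kg.
Duty = 1,677 × ¥6.28 = ¥10,531.56.
Line 2 (6921.60, Galland, 3,303 kg, ¥124,324.92):
Base rate for 6921.60 is 16.5%.
6921.60 has an FTA preferential rate, but origin Galland is not Solon; base rate stands.
Duty = ¥124,324.92 × 16.5% = ¥20,513.61.
Line 3 (7154.59, Galland, 852 units, ¥45,905.76):
Base rate for 7154.59 is 29.5%.
Additional duty on 7154.59 from Galland: +63.4%. Applied ad valorem rate: 29.5% + 63.4% = 92.9%.
Duty = ¥45,905.76 × 92.9% = ¥42,646.45.
Total = ¥10,531.56 + ¥20,513.61 + ¥42,646.45 = ¥73,691.62.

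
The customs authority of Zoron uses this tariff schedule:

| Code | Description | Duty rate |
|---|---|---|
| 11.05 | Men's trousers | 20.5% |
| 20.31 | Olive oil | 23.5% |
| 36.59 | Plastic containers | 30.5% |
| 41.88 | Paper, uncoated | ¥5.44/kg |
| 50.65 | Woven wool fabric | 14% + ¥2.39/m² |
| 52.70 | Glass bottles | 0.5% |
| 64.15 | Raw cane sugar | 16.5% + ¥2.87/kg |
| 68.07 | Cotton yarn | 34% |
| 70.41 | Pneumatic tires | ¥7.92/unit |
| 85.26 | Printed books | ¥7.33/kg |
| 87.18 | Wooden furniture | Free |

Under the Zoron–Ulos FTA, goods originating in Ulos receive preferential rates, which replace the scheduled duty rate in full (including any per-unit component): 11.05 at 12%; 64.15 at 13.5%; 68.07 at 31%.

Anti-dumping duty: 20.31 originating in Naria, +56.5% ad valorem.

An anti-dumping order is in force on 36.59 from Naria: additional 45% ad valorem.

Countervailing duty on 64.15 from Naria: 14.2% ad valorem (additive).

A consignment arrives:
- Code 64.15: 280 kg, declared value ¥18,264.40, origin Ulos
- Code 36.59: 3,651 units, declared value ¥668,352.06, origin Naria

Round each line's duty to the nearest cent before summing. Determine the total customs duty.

¥507,071.50

Line 1 (64.15, Ulos, 280 kg, ¥18,264.40):
Base rate for 64.15 is 16.5% + ¥2.87/kg.
Origin Ulos qualifies under the Zoron–Ulos agreement and 64.15 is covered: preferential rate 13.5% applies instead.
The additional-duty order on 64.15 targets Naria, not Ulos; it does not apply.
Duty = ¥18,264.40 × 13.5% = ¥2,465.69.
Line 2 (36.59, Naria, 3,651 units, ¥668,352.06):
Base rate for 36.59 is 30.5%.
Additional duty on 36.59 from Naria: +45%. Applied ad valorem rate: 30.5% + 45% = 75.5%.
Duty = ¥668,352.06 × 75.5% = ¥504,605.81.
Total = ¥2,465.69 + ¥504,605.81 = ¥507,071.50.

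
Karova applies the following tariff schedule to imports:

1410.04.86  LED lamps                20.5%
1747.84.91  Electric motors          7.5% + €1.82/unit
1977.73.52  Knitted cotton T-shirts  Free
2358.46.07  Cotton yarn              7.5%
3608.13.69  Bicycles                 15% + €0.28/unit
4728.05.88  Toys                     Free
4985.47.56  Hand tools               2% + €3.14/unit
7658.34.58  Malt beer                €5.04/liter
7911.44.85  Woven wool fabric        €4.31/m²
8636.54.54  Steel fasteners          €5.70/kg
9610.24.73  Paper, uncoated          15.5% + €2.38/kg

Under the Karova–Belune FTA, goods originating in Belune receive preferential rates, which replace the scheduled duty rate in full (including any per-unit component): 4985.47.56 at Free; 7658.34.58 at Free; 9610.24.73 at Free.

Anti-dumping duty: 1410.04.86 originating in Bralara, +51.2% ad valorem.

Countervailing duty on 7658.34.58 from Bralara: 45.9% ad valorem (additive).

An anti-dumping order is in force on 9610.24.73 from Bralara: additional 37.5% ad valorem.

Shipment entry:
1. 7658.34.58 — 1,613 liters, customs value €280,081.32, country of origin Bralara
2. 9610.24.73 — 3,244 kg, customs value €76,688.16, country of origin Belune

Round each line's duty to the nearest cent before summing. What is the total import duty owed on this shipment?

€136,686.85

Line 1 (7658.34.58, Bralara, 1,613 liters, €280,081.32):
Base rate for 7658.34.58 is €5.04/liter.
7658.34.58 has an FTA preferential rate, but origin Bralara is not Belune; base rate stands.
Additional duty on 7658.34.58 from Bralara: +45.9% ad valorem. Applied ad valorem rate = 45.9%.
Duty = €280,081.32 × 45.9% + 1,613 × €5.04 = €136,686.85.
Line 2 (9610.24.73, Belune, 3,244 kg, €76,688.16):
Base rate for 9610.24.73 is 15.5% + €2.38/kg.
Origin Belune qualifies under the Karova–Belune agreement and 9610.24.73 is covered: preferential rate Free applies instead.
The additional-duty order on 9610.24.73 targets Bralara, not Belune; it does not apply.
Duty = €76,688.16 × 0% = €0.00.
Total = €136,686.85 + €0.00 = €136,686.85.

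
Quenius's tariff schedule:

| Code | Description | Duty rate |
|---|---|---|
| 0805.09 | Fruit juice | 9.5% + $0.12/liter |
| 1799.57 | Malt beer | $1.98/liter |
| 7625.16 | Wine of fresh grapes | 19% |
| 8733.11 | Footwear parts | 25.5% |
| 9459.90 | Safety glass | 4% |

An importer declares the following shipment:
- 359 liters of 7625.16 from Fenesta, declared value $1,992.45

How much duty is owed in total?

Line 1 (7625.16, Fenesta, 359 liters, $1,992.45):
Base rate for 7625.16 is 19%.
Duty = $1,992.45 × 19% = $378.57.

$378.57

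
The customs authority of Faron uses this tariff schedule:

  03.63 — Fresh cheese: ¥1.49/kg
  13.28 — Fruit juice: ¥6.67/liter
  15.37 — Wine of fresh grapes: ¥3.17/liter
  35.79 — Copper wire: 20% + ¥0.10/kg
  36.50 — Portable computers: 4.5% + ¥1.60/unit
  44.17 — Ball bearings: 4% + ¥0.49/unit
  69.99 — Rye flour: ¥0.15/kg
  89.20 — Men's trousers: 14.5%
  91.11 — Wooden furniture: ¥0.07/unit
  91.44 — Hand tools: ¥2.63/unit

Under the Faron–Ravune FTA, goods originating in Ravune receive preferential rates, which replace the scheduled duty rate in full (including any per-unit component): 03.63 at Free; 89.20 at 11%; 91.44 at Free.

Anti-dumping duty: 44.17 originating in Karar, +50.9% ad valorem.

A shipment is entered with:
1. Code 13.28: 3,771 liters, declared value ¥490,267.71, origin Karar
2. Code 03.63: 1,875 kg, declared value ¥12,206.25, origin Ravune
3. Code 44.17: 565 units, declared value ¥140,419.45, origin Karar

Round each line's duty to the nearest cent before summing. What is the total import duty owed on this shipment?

¥102,519.70

Line 1 (13.28, Karar, 3,771 liters, ¥490,267.71):
Base rate for 13.28 is ¥6.67/liter.
Duty = 3,771 × ¥6.67 = ¥25,152.57.
Line 2 (03.63, Ravune, 1,875 kg, ¥12,206.25):
Base rate for 03.63 is ¥1.49/kg.
Origin Ravune qualifies under the Faron–Ravune agreement and 03.63 is covered: preferential rate Free applies instead.
Duty = ¥12,206.25 × 0% = ¥0.00.
Line 3 (44.17, Karar, 565 units, ¥140,419.45):
Base rate for 44.17 is 4% + ¥0.49/unit.
Additional duty on 44.17 from Karar: +50.9%. Applied ad valorem rate: 4% + 50.9% = 54.9%.
Duty = ¥140,419.45 × 54.9% + 565 × ¥0.49 = ¥77,367.13.
Total = ¥25,152.57 + ¥0.00 + ¥77,367.13 = ¥102,519.70.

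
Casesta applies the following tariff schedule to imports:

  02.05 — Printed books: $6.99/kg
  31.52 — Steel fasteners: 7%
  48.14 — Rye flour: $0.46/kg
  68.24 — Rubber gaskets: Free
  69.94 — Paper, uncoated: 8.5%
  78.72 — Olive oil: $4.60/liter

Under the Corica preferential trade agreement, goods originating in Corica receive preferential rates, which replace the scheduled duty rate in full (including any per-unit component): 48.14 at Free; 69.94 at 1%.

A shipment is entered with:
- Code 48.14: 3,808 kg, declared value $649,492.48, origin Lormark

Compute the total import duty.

$1,751.68

Line 1 (48.14, Lormark, 3,808 kg, $649,492.48):
Base rate for 48.14 is $0.46/kg.
48.14 has an FTA preferential rate, but origin Lormark is not Corica; base rate stands.
Duty = 3,808 × $0.46 = $1,751.68.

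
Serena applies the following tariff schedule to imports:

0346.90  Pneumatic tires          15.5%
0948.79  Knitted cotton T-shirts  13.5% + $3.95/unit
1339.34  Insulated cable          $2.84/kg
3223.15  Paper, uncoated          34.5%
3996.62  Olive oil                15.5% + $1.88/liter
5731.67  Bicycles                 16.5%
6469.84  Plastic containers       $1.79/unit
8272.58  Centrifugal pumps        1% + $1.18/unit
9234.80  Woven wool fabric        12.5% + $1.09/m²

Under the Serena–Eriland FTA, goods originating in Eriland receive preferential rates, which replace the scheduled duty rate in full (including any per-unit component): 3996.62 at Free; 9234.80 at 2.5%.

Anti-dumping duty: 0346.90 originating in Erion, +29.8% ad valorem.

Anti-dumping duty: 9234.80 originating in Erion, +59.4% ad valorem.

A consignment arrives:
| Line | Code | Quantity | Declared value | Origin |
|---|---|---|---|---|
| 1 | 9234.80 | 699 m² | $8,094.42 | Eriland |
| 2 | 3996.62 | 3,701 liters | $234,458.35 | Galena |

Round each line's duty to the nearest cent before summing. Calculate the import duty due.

Line 1 (9234.80, Eriland, 699 m², $8,094.42):
Base rate for 9234.80 is 12.5% + $1.09/m².
Origin Eriland qualifies under the Serena–Eriland agreement and 9234.80 is covered: preferential rate 2.5% applies instead.
The additional-duty order on 9234.80 targets Erion, not Eriland; it does not apply.
Duty = $8,094.42 × 2.5% = $202.36.
Line 2 (3996.62, Galena, 3,701 liters, $234,458.35):
Base rate for 3996.62 is 15.5% + $1.88/liter.
3996.62 has an FTA preferential rate, but origin Galena is not Eriland; base rate stands.
Duty = $234,458.35 × 15.5% + 3,701 × $1.88 = $43,298.92.
Total = $202.36 + $43,298.92 = $43,501.28.

$43,501.28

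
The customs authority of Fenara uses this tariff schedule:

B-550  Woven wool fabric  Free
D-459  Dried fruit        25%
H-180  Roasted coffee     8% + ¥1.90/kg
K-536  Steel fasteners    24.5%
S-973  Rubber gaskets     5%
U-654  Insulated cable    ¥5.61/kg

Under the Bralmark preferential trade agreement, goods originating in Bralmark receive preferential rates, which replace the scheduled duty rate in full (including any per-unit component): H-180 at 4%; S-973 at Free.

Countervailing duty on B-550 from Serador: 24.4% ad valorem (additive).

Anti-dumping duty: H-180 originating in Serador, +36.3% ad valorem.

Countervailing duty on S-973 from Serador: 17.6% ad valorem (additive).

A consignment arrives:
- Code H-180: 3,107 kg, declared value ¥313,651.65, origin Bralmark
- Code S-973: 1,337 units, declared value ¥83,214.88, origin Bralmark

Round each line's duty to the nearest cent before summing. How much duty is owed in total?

Line 1 (H-180, Bralmark, 3,107 kg, ¥313,651.65):
Base rate for H-180 is 8% + ¥1.90/kg.
Origin Bralmark qualifies under the Fenara–Bralmark agreement and H-180 is covered: preferential rate 4% applies instead.
The additional-duty order on H-180 targets Serador, not Bralmark; it does not apply.
Duty = ¥313,651.65 × 4% = ¥12,546.07.
Line 2 (S-973, Bralmark, 1,337 units, ¥83,214.88):
Base rate for S-973 is 5%.
Origin Bralmark qualifies under the Fenara–Bralmark agreement and S-973 is covered: preferential rate Free applies instead.
The additional-duty order on S-973 targets Serador, not Bralmark; it does not apply.
Duty = ¥83,214.88 × 0% = ¥0.00.
Total = ¥12,546.07 + ¥0.00 = ¥12,546.07.

¥12,546.07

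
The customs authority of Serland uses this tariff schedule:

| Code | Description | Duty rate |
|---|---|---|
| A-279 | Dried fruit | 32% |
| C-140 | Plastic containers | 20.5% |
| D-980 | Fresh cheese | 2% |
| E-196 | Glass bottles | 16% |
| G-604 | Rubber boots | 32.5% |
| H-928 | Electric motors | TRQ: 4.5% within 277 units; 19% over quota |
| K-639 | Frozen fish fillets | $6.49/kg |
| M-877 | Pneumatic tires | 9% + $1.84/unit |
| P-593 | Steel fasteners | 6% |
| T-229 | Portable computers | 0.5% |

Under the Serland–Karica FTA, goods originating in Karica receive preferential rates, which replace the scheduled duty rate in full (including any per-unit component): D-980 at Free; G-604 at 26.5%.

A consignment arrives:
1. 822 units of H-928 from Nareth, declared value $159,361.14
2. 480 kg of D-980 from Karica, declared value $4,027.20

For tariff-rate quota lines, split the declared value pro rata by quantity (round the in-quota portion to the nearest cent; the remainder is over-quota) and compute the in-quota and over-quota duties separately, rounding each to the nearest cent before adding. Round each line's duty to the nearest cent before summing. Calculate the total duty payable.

Line 1 (H-928, Nareth, 822 units, $159,361.14):
Code H-928 is under a tariff-rate quota (threshold 277 units). In-quota: 277 units at 4.5%; over-quota: 545 units at 19%.
Pro-rata value split: in-quota = $159,361.14 × 277/822 = $53,701.99; over-quota = $159,361.14 − $53,701.99 = $105,659.15.
In-quota duty = $53,701.99 × 4.5% = $2,416.59. Over-quota duty = $105,659.15 × 19% = $20,075.24.
Line duty = $2,416.59 + $20,075.24 = $22,491.83.
Line 2 (D-980, Karica, 480 kg, $4,027.20):
Base rate for D-980 is 2%.
Origin Karica qualifies under the Serland–Karica agreement and D-980 is covered: preferential rate Free applies instead.
Duty = $4,027.20 × 0% = $0.00.
Total = $22,491.83 + $0.00 = $22,491.83.

$22,491.83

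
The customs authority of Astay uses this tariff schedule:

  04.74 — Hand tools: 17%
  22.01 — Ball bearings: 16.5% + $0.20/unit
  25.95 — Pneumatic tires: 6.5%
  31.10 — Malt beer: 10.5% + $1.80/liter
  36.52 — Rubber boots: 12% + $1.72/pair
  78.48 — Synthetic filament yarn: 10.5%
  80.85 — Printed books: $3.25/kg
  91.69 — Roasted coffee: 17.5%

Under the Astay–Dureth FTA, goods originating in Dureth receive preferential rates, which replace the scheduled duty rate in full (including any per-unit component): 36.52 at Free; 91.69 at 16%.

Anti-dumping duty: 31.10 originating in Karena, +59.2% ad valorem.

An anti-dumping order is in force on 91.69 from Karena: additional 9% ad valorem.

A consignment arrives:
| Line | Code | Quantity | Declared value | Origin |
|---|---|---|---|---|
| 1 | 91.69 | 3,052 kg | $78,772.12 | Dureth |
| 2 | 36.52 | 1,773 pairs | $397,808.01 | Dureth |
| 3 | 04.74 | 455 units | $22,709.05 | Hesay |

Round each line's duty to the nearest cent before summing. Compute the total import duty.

Line 1 (91.69, Dureth, 3,052 kg, $78,772.12):
Base rate for 91.69 is 17.5%.
Origin Dureth qualifies under the Astay–Dureth agreement and 91.69 is covered: preferential rate 16% applies instead.
The additional-duty order on 91.69 targets Karena, not Dureth; it does not apply.
Duty = $78,772.12 × 16% = $12,603.54.
Line 2 (36.52, Dureth, 1,773 pairs, $397,808.01):
Base rate for 36.52 is 12% + $1.72/pair.
Origin Dureth qualifies under the Astay–Dureth agreement and 36.52 is covered: preferential rate Free applies instead.
Duty = $397,808.01 × 0% = $0.00.
Line 3 (04.74, Hesay, 455 units, $22,709.05):
Base rate for 04.74 is 17%.
Duty = $22,709.05 × 17% = $3,860.54.
Total = $12,603.54 + $0.00 + $3,860.54 = $16,464.08.

$16,464.08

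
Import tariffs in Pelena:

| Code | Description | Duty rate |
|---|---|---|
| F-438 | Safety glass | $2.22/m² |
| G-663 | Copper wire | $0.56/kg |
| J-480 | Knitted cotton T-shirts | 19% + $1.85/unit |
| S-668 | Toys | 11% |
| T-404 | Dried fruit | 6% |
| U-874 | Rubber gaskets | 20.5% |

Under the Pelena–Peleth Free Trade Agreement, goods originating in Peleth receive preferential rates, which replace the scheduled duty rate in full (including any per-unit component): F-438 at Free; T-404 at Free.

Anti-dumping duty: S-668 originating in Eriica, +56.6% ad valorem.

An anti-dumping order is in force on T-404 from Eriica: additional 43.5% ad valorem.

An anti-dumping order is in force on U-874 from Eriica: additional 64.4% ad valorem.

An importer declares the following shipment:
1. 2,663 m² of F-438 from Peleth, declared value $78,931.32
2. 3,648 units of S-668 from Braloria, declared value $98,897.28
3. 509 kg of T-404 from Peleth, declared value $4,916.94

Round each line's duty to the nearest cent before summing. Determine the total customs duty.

$10,878.70

Line 1 (F-438, Peleth, 2,663 m², $78,931.32):
Base rate for F-438 is $2.22/m².
Origin Peleth qualifies under the Pelena–Peleth agreement and F-438 is covered: preferential rate Free applies instead.
Duty = $78,931.32 × 0% = $0.00.
Line 2 (S-668, Braloria, 3,648 units, $98,897.28):
Base rate for S-668 is 11%.
The additional-duty order on S-668 targets Eriica, not Braloria; it does not apply.
Duty = $98,897.28 × 11% = $10,878.70.
Line 3 (T-404, Peleth, 509 kg, $4,916.94):
Base rate for T-404 is 6%.
Origin Peleth qualifies under the Pelena–Peleth agreement and T-404 is covered: preferential rate Free applies instead.
The additional-duty order on T-404 targets Eriica, not Peleth; it does not apply.
Duty = $4,916.94 × 0% = $0.00.
Total = $0.00 + $10,878.70 + $0.00 = $10,878.70.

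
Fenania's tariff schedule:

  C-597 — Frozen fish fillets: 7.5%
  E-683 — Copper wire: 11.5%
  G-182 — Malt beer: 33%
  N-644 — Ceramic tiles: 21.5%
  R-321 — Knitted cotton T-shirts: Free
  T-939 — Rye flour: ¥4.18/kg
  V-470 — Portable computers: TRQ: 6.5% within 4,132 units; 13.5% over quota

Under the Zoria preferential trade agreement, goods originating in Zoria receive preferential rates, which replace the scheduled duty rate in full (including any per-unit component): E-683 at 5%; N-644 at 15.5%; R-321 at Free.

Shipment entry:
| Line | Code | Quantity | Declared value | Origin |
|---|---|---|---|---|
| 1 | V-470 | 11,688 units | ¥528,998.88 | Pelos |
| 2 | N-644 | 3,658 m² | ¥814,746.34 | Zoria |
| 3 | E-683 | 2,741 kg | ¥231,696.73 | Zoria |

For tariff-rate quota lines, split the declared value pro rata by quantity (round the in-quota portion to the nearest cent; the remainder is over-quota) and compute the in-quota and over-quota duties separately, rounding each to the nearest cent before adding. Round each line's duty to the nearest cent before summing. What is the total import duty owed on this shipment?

¥196,194.37

Line 1 (V-470, Pelos, 11,688 units, ¥528,998.88):
Code V-470 is under a tariff-rate quota (threshold 4,132 units). In-quota: 4,132 units at 6.5%; over-quota: 7,556 units at 13.5%.
Pro-rata value split: in-quota = ¥528,998.88 × 4,132/11,688 = ¥187,014.32; over-quota = ¥528,998.88 − ¥187,014.32 = ¥341,984.56.
In-quota duty = ¥187,014.32 × 6.5% = ¥12,155.93. Over-quota duty = ¥341,984.56 × 13.5% = ¥46,167.92.
Line duty = ¥12,155.93 + ¥46,167.92 = ¥58,323.85.
Line 2 (N-644, Zoria, 3,658 m², ¥814,746.34):
Base rate for N-644 is 21.5%.
Origin Zoria qualifies under the Fenania–Zoria agreement and N-644 is covered: preferential rate 15.5% applies instead.
Duty = ¥814,746.34 × 15.5% = ¥126,285.68.
Line 3 (E-683, Zoria, 2,741 kg, ¥231,696.73):
Base rate for E-683 is 11.5%.
Origin Zoria qualifies under the Fenania–Zoria agreement and E-683 is covered: preferential rate 5% applies instead.
Duty = ¥231,696.73 × 5% = ¥11,584.84.
Total = ¥58,323.85 + ¥126,285.68 + ¥11,584.84 = ¥196,194.37.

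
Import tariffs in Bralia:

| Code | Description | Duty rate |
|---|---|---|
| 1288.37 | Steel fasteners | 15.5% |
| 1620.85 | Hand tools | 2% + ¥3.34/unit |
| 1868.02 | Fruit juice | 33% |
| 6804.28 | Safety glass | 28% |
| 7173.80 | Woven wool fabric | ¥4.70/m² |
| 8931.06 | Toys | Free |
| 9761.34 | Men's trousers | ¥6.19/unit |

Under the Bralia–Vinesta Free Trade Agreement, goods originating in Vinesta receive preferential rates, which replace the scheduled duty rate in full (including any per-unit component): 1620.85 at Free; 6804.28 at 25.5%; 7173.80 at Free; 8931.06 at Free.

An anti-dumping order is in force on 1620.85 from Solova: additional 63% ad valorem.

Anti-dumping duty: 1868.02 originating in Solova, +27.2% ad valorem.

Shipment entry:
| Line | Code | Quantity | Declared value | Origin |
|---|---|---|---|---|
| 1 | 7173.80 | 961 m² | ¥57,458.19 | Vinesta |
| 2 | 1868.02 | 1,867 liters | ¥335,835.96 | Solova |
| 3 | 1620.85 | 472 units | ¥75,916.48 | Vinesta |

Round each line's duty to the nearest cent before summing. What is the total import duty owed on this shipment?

¥202,173.25

Line 1 (7173.80, Vinesta, 961 m², ¥57,458.19):
Base rate for 7173.80 is ¥4.70/m².
Origin Vinesta qualifies under the Bralia–Vinesta agreement and 7173.80 is covered: preferential rate Free applies instead.
Duty = ¥57,458.19 × 0% = ¥0.00.
Line 2 (1868.02, Solova, 1,867 liters, ¥335,835.96):
Base rate for 1868.02 is 33%.
Additional duty on 1868.02 from Solova: +27.2%. Applied ad valorem rate: 33% + 27.2% = 60.2%.
Duty = ¥335,835.96 × 60.2% = ¥202,173.25.
Line 3 (1620.85, Vinesta, 472 units, ¥75,916.48):
Base rate for 1620.85 is 2% + ¥3.34/unit.
Origin Vinesta qualifies under the Bralia–Vinesta agreement and 1620.85 is covered: preferential rate Free applies instead.
The additional-duty order on 1620.85 targets Solova, not Vinesta; it does not apply.
Duty = ¥75,916.48 × 0% = ¥0.00.
Total = ¥0.00 + ¥202,173.25 + ¥0.00 = ¥202,173.25.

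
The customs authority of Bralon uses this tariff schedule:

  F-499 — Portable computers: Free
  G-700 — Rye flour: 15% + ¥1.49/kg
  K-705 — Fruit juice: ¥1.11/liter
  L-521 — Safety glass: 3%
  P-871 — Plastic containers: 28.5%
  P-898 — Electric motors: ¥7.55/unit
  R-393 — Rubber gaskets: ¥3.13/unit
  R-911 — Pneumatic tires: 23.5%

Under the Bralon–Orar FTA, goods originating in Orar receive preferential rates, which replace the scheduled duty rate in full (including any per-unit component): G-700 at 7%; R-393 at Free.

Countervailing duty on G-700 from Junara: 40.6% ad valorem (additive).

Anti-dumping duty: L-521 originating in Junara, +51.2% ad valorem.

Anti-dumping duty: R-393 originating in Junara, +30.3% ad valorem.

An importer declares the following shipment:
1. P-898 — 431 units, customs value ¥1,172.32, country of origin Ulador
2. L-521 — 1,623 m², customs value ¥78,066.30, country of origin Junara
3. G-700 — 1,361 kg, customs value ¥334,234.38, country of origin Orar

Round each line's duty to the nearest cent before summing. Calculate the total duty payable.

¥68,962.39

Line 1 (P-898, Ulador, 431 units, ¥1,172.32):
Base rate for P-898 is ¥7.55/unit.
Duty = 431 × ¥7.55 = ¥3,254.05.
Line 2 (L-521, Junara, 1,623 m², ¥78,066.30):
Base rate for L-521 is 3%.
Additional duty on L-521 from Junara: +51.2%. Applied ad valorem rate: 3% + 51.2% = 54.2%.
Duty = ¥78,066.30 × 54.2% = ¥42,311.93.
Line 3 (G-700, Orar, 1,361 kg, ¥334,234.38):
Base rate for G-700 is 15% + ¥1.49/kg.
Origin Orar qualifies under the Bralon–Orar agreement and G-700 is covered: preferential rate 7% applies instead.
The additional-duty order on G-700 targets Junara, not Orar; it does not apply.
Duty = ¥334,234.38 × 7% = ¥23,396.41.
Total = ¥3,254.05 + ¥42,311.93 + ¥23,396.41 = ¥68,962.39.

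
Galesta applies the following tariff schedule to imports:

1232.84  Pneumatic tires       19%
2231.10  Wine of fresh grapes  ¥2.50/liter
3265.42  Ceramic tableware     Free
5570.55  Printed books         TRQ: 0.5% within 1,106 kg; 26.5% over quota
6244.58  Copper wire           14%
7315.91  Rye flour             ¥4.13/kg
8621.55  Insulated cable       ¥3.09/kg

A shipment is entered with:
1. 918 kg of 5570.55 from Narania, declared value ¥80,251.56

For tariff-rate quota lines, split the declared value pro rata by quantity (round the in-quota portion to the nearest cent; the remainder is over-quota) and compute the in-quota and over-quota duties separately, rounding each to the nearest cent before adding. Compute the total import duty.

¥401.26

Line 1 (5570.55, Narania, 918 kg, ¥80,251.56):
Code 5570.55 is under a tariff-rate quota (threshold 1,106 kg). Quantity 918 kg is within the quota, so the in-quota rate 0.5% applies to the full value.
Duty = ¥80,251.56 × 0.5% = ¥401.26.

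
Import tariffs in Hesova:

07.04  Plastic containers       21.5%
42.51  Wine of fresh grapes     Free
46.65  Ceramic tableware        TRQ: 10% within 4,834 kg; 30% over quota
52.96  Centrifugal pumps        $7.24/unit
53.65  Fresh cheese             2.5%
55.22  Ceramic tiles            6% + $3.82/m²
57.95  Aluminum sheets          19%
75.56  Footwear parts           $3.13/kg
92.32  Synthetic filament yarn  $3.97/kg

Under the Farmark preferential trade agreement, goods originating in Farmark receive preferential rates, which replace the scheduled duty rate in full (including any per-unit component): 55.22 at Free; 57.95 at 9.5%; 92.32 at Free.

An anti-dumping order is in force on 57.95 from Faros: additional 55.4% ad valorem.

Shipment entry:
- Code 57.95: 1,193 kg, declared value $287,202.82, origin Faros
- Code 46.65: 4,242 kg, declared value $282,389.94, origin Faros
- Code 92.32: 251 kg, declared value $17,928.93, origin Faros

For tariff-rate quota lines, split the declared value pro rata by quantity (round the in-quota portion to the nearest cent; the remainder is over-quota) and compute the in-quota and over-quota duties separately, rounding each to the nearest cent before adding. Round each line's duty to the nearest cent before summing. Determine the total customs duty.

Line 1 (57.95, Faros, 1,193 kg, $287,202.82):
Base rate for 57.95 is 19%.
57.95 has an FTA preferential rate, but origin Faros is not Farmark; base rate stands.
Additional duty on 57.95 from Faros: +55.4%. Applied ad valorem rate: 19% + 55.4% = 74.4%.
Duty = $287,202.82 × 74.4% = $213,678.90.
Line 2 (46.65, Faros, 4,242 kg, $282,389.94):
Code 46.65 is under a tariff-rate quota (threshold 4,834 kg). Quantity 4,242 kg is within the quota, so the in-quota rate 10% applies to the full value.
Duty = $282,389.94 × 10% = $28,238.99.
Line 3 (92.32, Faros, 251 kg, $17,928.93):
Base rate for 92.32 is $3.97/kg.
92.32 has an FTA preferential rate, but origin Faros is not Farmark; base rate stands.
Duty = 251 × $3.97 = $996.47.
Total = $213,678.90 + $28,238.99 + $996.47 = $242,914.36.

$242,914.36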